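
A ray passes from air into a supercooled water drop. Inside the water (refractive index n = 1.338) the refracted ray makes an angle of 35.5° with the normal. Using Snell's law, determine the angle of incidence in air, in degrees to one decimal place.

Snell: sin θ_i = n · sin θ_r = 1.338 × sin 35.5° = 1.338 × 0.5807 = 0.7770.
θ_i = arcsin(0.7770) = 50.98°.

51.0°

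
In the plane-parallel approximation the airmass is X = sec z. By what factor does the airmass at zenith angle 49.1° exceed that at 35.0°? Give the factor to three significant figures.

X(49.1°)/X(35.0°) = sec 49.1° / sec 35.0° = cos 35.0° / cos 49.1° = 0.8192/0.6547 = 1.2511.

1.25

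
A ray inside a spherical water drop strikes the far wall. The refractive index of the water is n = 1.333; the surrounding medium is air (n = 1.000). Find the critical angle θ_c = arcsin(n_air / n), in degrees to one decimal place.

sin θ_c = n_air / n = 1.000 / 1.333 = 0.7502.
θ_c = arcsin(0.7502) = 48.61°.

48.6°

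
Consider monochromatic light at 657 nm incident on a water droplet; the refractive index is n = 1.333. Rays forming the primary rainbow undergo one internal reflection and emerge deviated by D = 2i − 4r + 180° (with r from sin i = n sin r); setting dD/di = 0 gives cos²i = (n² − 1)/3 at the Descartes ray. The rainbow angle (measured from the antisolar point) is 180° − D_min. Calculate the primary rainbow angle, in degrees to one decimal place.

42.1°

cos²i = (1.77689 − 1)/3 = 0.25896; i = arccos(0.50888) = 59.410°.
sin r = sin 59.410°/1.333 = 0.64579; r = 40.225°.
D_min = 2·59.410° − 4·40.225° + 180° = 137.922°.
Rainbow angle = 180° − D_min = 42.078°.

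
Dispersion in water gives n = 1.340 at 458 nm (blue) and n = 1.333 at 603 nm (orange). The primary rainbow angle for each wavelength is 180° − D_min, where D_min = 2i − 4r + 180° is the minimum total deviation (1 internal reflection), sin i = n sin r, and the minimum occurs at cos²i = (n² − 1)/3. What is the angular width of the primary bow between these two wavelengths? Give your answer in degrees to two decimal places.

1.01°

At 458 nm (n = 1.340): cos²i = 0.26520 → i = 59.004°, r = 39.770°, D_min = 138.929°, rainbow angle = 41.071°.
At 603 nm (n = 1.333): cos²i = 0.25896 → i = 59.410°, r = 40.225°, D_min = 137.922°, rainbow angle = 42.078°.
Angular width = |41.071° − 42.078°| = 1.007°.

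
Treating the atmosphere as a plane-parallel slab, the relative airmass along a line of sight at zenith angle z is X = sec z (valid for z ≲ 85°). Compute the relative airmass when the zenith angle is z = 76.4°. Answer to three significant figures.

4.25

X = sec z = 1/cos 76.4° = 1/0.2351 = 4.2527.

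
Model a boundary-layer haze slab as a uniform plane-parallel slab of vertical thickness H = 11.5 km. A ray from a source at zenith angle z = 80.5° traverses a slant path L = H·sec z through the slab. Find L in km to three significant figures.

sec z = 1/cos 80.5° = 6.0589.
L = 11.5 × 6.0589 = 69.677 km.

69.7 km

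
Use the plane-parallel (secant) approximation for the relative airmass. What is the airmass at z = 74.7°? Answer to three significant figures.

3.79

X = sec z = 1/cos 74.7° = 1/0.2639 = 3.7897.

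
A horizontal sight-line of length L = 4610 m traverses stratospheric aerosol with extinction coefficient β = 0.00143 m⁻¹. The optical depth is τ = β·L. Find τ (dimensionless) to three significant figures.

τ = β·L = 0.00143 × 4610 = 6.5923.

6.59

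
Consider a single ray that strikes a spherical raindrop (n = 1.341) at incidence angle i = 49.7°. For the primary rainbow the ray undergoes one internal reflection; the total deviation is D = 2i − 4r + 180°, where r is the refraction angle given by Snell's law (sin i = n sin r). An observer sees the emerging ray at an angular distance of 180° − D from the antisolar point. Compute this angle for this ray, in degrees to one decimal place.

39.2°

sin r = sin 49.7° / 1.341 = 0.7627/1.341 = 0.5687; r = 34.66°.
D = 2·49.7° − 4·34.66° + 180° = 99.40° − 138.65° + 180° = 140.75°.
Angle from antisolar point = 180° − D = 39.25°.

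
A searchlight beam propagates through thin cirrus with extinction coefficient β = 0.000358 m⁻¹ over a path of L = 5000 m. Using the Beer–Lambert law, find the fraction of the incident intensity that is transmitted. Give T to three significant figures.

τ = β·L = 0.000358 × 5000 = 1.7900.
T = exp(−1.7900) = 0.1670.

0.167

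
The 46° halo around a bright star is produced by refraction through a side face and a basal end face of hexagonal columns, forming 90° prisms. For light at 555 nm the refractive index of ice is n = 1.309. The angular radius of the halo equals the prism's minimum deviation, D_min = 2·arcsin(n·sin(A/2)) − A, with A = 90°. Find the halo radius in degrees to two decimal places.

45.52°

n·sin(A/2) = 1.309 × sin 45° = 1.309 × 0.7071 = 0.9256.
D_min = 2·arcsin(0.9256) − 90° = 2 × 67.759° − 90° = 45.519°.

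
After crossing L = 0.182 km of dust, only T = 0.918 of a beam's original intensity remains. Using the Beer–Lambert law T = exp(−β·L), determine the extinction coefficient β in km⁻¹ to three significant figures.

Beer–Lambert: T = exp(−βL) ⇒ β = −ln(T)/L = −ln(0.918)/0.182 = 0.0856/0.182 = 0.4701 km⁻¹.

0.470 km⁻¹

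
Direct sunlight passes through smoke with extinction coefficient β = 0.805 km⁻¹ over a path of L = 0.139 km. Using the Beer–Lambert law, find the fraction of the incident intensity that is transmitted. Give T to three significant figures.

τ = β·L = 0.805 × 0.139 = 0.1119.
T = exp(−0.1119) = 0.8941.

0.894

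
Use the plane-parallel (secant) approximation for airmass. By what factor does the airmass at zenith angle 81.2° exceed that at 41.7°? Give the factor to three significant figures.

4.88

X(81.2°)/X(41.7°) = sec 81.2° / sec 41.7° = cos 41.7° / cos 81.2° = 0.7466/0.1530 = 4.8804.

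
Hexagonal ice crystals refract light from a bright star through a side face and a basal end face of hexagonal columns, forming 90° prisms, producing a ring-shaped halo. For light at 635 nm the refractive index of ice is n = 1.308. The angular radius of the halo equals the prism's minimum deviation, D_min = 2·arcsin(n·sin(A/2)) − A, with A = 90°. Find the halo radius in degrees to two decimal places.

n·sin(A/2) = 1.308 × sin 45° = 1.308 × 0.7071 = 0.9249.
D_min = 2·arcsin(0.9249) − 90° = 2 × 67.653° − 90° = 45.305°.

45.31°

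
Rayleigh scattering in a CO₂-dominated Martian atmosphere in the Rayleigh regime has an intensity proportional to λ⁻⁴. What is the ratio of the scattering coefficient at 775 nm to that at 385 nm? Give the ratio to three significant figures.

Rayleigh scattering ∝ λ⁻⁴, so the ratio of coefficients is the inverse fourth power of the wavelength ratio.
σ(775)/σ(385) = (385/775)⁴ = (0.4968)⁴ = 0.0609.

0.0609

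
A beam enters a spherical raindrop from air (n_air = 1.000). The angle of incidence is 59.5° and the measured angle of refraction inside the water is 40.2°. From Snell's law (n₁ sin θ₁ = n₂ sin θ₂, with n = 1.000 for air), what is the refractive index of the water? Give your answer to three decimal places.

n = sin θ_i / sin θ_r = sin 59.5° / sin 40.2° = 0.8616 / 0.6455 = 1.3349.

1.335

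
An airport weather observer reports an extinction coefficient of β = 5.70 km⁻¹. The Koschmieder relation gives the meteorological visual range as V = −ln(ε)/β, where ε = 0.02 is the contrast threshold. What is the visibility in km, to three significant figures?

V = −ln(0.02) / 5.70 = 3.912 / 5.70 = 0.6863 km.

0.686 km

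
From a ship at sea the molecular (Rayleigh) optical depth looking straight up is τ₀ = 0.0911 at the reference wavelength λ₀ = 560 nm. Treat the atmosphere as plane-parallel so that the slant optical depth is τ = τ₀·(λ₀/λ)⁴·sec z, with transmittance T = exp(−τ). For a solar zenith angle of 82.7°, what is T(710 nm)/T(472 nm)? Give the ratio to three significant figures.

3.14

Airmass: sec 82.7° = 7.8700.
τ(710 nm) = 0.0911 × (560/710)⁴ × 7.8700 = 0.0911 × 0.3870 × 7.8700 = 0.2775.
τ(472 nm) = 0.0911 × (560/472)⁴ × 7.8700 = 0.0911 × 1.9815 × 7.8700 = 1.4206.
T(710)/T(472) = exp(τ_B − τ_A) = exp(1.1432) = 3.1366.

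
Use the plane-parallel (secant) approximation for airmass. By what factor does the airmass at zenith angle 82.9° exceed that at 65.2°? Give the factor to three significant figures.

3.39

X(82.9°)/X(65.2°) = sec 82.9° / sec 65.2° = cos 65.2° / cos 82.9° = 0.4195/0.1236 = 3.3936.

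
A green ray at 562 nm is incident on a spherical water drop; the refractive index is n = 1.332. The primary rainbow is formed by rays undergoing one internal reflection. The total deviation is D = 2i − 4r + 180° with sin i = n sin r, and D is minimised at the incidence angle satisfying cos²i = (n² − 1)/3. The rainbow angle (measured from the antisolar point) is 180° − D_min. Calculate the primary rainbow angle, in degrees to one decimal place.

cos²i = (1.77422 − 1)/3 = 0.25807; i = arccos(0.50801) = 59.469°.
sin r = sin 59.469°/1.332 = 0.64666; r = 40.290°.
D_min = 2·59.469° − 4·40.290° + 180° = 137.776°.
Rainbow angle = 180° − D_min = 42.224°.

42.2°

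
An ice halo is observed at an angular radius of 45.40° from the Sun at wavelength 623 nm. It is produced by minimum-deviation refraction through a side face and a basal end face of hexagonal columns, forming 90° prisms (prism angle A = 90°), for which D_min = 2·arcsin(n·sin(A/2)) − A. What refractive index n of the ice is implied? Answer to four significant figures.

1.308

Rearranging: n = sin((D_min + A)/2) / sin(A/2).
(D_min + A)/2 = (45.40° + 90°)/2 = 67.700°.
n = sin 67.700° / sin 45° = 0.9252 / 0.7071 = 1.3084.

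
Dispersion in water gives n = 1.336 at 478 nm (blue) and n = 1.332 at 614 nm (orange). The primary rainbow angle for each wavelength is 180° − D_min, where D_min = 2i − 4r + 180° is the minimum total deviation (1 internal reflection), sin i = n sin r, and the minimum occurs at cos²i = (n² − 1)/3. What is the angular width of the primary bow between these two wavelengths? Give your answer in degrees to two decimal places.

0.58°

At 478 nm (n = 1.336): cos²i = 0.26163 → i = 59.236°, r = 40.029°, D_min = 138.356°, rainbow angle = 41.644°.
At 614 nm (n = 1.332): cos²i = 0.25807 → i = 59.469°, r = 40.290°, D_min = 137.776°, rainbow angle = 42.224°.
Angular width = |41.644° − 42.224°| = 0.580°.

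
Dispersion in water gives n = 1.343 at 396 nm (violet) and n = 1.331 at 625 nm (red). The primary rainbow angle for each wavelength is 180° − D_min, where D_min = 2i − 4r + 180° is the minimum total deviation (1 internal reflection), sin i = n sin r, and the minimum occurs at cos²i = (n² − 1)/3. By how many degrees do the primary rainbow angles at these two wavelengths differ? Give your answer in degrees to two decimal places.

At 396 nm (n = 1.343): cos²i = 0.26788 → i = 58.830°, r = 39.577°, D_min = 139.354°, rainbow angle = 40.646°.
At 625 nm (n = 1.331): cos²i = 0.25719 → i = 59.527°, r = 40.356°, D_min = 137.630°, rainbow angle = 42.370°.
Angular width = |40.646° − 42.370°| = 1.724°.

1.72°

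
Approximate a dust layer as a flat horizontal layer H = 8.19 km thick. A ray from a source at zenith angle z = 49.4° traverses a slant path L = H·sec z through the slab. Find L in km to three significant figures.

sec z = 1/cos 49.4° = 1.5366.
L = 8.19 × 1.5366 = 12.585 km.

12.6 km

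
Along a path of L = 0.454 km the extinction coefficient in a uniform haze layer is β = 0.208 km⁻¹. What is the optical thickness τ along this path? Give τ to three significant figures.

τ = β·L = 0.208 × 0.454 = 0.0944.

0.0944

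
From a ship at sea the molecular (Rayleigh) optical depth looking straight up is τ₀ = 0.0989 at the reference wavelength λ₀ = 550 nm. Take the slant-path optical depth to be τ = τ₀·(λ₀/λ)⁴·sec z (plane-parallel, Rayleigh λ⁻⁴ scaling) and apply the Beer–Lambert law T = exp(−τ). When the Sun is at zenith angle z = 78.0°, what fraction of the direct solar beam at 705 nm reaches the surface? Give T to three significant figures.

0.838

sec 78.0° = 4.8097.
τ = 0.0989 × (550/705)⁴ × 4.8097 = 0.0989 × 0.3704 × 4.8097 = 0.1762.
T = exp(−0.1762) = 0.8384.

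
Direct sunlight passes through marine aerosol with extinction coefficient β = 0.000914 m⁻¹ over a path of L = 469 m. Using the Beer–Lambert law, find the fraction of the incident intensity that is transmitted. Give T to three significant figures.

τ = β·L = 0.000914 × 469 = 0.4287.
T = exp(−0.4287) = 0.6514.

0.651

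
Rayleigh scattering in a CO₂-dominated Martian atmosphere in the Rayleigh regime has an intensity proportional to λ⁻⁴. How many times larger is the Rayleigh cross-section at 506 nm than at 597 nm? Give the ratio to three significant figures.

1.94

Rayleigh scattering ∝ λ⁻⁴, so the ratio of coefficients is the inverse fourth power of the wavelength ratio.
σ(506)/σ(597) = (597/506)⁴ = (1.1798)⁴ = 1.938.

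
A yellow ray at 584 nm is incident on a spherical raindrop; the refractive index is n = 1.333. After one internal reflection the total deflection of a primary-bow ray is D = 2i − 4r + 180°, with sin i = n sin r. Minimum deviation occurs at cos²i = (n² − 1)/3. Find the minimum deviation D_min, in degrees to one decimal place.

137.9°

cos²i = (1.77689 − 1)/3 = 0.25896; i = arccos(0.50888) = 59.410°.
sin r = sin 59.410°/1.333 = 0.64579; r = 40.225°.
D_min = 2·59.410° − 4·40.225° + 180° = 137.922°.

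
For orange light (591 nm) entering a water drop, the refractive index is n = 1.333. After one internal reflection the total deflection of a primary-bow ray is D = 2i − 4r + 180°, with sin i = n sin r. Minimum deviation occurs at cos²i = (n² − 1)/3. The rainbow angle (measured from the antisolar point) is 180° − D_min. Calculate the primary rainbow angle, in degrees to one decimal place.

42.1°

cos²i = (1.77689 − 1)/3 = 0.25896; i = arccos(0.50888) = 59.410°.
sin r = sin 59.410°/1.333 = 0.64579; r = 40.225°.
D_min = 2·59.410° − 4·40.225° + 180° = 137.922°.
Rainbow angle = 180° − D_min = 42.078°.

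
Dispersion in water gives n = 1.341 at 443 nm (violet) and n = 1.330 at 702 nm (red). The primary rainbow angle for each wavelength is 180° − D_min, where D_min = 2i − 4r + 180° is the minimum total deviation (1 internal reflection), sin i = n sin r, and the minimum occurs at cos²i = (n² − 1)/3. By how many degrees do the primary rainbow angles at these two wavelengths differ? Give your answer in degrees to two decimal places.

At 443 nm (n = 1.341): cos²i = 0.26609 → i = 58.946°, r = 39.705°, D_min = 139.071°, rainbow angle = 40.929°.
At 702 nm (n = 1.330): cos²i = 0.25630 → i = 59.585°, r = 40.422°, D_min = 137.484°, rainbow angle = 42.516°.
Angular width = |40.929° − 42.516°| = 1.588°.

1.59°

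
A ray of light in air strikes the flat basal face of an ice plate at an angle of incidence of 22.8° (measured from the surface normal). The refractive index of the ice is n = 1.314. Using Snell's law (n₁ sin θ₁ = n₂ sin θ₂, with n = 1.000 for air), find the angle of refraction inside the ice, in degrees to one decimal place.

17.2°

Snell: sin θ_r = sin θ_i / n = sin 22.8° / 1.314 = 0.3875 / 1.314 = 0.2949.
θ_r = arcsin(0.2949) = 17.15°.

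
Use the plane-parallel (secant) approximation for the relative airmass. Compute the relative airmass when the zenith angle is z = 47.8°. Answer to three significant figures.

1.49

X = sec z = 1/cos 47.8° = 1/0.6717 = 1.4887.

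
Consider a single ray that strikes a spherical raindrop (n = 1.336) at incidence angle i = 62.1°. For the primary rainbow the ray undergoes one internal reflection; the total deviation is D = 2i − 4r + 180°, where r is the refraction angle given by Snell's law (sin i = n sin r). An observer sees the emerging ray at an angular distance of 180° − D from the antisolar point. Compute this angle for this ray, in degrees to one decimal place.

sin r = sin 62.1° / 1.336 = 0.8838/1.336 = 0.6615; r = 41.41°.
D = 2·62.1° − 4·41.41° + 180° = 124.20° − 165.66° + 180° = 138.54°.
Angle from antisolar point = 180° − D = 41.46°.

41.5°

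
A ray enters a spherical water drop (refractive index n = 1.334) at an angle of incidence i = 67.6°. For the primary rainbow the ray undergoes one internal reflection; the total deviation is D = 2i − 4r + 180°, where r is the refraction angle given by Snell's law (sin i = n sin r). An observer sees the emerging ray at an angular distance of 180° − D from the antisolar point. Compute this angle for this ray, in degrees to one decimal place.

sin r = sin 67.6° / 1.334 = 0.9245/1.334 = 0.6931; r = 43.87°.
D = 2·67.6° − 4·43.87° + 180° = 135.20° − 175.49° + 180° = 139.71°.
Angle from antisolar point = 180° − D = 40.29°.

40.3°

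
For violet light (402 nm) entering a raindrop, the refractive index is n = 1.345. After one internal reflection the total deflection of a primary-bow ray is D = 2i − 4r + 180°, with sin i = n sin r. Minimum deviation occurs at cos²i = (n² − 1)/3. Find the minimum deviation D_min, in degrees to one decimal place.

139.6°

cos²i = (1.80902 − 1)/3 = 0.26967; i = arccos(0.51930) = 58.715°.
sin r = sin 58.715°/1.345 = 0.63538; r = 39.448°.
D_min = 2·58.715° − 4·39.448° + 180° = 139.635°.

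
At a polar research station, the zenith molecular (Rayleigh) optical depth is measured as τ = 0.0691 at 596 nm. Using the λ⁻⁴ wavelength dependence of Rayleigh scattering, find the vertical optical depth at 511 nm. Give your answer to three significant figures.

τ(511 nm) = τ(596 nm) × (596/511)⁴ = 0.0691 × (1.1663)⁴ = 0.0691 × 1.8506 = 0.1279.

0.128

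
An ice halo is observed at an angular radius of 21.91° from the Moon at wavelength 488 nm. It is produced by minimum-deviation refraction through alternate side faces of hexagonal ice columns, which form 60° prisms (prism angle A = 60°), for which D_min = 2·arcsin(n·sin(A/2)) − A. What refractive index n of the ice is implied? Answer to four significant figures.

1.311

Rearranging: n = sin((D_min + A)/2) / sin(A/2).
(D_min + A)/2 = (21.91° + 60°)/2 = 40.955°.
n = sin 40.955° / sin 30° = 0.6555 / 0.5000 = 1.3109.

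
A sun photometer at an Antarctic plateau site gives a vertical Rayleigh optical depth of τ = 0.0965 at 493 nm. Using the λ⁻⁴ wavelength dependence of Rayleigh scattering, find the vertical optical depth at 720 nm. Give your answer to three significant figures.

τ(720 nm) = τ(493 nm) × (493/720)⁴ = 0.0965 × (0.6847)⁴ = 0.0965 × 0.2198 = 0.0212.

0.0212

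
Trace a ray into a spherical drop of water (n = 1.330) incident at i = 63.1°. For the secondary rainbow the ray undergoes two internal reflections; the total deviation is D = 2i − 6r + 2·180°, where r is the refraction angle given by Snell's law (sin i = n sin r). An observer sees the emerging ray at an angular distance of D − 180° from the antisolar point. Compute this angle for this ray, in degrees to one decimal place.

53.6°

sin r = sin 63.1° / 1.330 = 0.8918/1.330 = 0.6705; r = 42.11°.
D = 2·63.1° − 6·42.11° + 2·180° = 126.20° − 252.65° + 360° = 233.55°.
Angle from antisolar point = D − 180° = 53.55°.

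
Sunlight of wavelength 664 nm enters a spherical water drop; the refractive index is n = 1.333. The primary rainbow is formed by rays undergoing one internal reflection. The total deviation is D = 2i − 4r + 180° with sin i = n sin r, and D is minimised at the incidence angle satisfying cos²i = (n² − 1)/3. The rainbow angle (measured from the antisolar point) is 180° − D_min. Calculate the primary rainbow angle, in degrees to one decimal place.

42.1°

cos²i = (1.77689 − 1)/3 = 0.25896; i = arccos(0.50888) = 59.410°.
sin r = sin 59.410°/1.333 = 0.64579; r = 40.225°.
D_min = 2·59.410° − 4·40.225° + 180° = 137.922°.
Rainbow angle = 180° − D_min = 42.078°.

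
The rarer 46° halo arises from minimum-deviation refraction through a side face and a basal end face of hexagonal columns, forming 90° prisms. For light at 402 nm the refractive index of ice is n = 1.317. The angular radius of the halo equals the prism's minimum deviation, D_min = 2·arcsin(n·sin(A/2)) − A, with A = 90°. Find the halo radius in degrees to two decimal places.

47.26°

n·sin(A/2) = 1.317 × sin 45° = 1.317 × 0.7071 = 0.9313.
D_min = 2·arcsin(0.9313) − 90° = 2 × 68.632° − 90° = 47.264°.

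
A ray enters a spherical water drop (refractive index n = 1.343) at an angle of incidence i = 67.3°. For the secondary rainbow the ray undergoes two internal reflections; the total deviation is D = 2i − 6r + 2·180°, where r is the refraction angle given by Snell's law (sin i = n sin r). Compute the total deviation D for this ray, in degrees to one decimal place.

sin r = sin 67.3° / 1.343 = 0.9225/1.343 = 0.6869; r = 43.39°.
D = 2·67.3° − 6·43.39° + 2·180° = 134.60° − 260.32° + 360° = 234.28°.

234.3°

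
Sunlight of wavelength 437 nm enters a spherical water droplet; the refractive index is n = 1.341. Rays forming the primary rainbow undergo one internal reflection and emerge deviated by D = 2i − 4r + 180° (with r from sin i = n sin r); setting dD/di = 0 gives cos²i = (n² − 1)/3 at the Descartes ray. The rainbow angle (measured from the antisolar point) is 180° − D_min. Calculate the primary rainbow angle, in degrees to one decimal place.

40.9°

cos²i = (1.79828 − 1)/3 = 0.26609; i = arccos(0.51584) = 58.946°.
sin r = sin 58.946°/1.341 = 0.63884; r = 39.705°.
D_min = 2·58.946° − 4·39.705° + 180° = 139.071°.
Rainbow angle = 180° − D_min = 40.929°.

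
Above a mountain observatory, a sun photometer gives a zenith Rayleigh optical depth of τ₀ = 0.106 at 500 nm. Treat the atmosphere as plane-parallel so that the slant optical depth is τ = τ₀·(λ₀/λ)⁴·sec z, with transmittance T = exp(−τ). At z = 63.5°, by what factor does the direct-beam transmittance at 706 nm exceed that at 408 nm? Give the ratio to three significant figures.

Airmass: sec 63.5° = 2.2412.
τ(706 nm) = 0.106 × (500/706)⁴ × 2.2412 = 0.106 × 0.2516 × 2.2412 = 0.0598.
τ(408 nm) = 0.106 × (500/408)⁴ × 2.2412 = 0.106 × 2.2555 × 2.2412 = 0.5358.
T(706)/T(408) = exp(τ_B − τ_A) = exp(0.4761) = 1.6097.

1.61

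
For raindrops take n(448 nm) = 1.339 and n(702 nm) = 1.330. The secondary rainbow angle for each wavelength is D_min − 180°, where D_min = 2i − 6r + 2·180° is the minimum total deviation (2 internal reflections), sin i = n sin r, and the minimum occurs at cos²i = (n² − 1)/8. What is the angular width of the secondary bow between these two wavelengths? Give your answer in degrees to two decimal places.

2.35°

At 448 nm (n = 1.339): cos²i = 0.09912 → i = 71.650°, r = 45.141°, D_min = 232.451°, rainbow angle = 52.451°.
At 702 nm (n = 1.330): cos²i = 0.09611 → i = 71.940°, r = 45.630°, D_min = 230.101°, rainbow angle = 50.101°.
Angular width = |52.451° − 50.101°| = 2.350°.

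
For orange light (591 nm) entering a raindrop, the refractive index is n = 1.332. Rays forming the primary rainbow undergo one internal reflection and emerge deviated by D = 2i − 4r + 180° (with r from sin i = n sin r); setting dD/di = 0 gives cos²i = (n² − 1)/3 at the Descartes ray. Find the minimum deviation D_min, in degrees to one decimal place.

cos²i = (1.77422 − 1)/3 = 0.25807; i = arccos(0.50801) = 59.469°.
sin r = sin 59.469°/1.332 = 0.64666; r = 40.290°.
D_min = 2·59.469° − 4·40.290° + 180° = 137.776°.

137.8°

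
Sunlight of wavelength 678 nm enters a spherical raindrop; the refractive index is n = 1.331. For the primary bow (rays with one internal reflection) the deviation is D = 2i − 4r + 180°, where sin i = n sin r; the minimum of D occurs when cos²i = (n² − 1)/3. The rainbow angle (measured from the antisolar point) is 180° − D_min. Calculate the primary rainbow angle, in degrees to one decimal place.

cos²i = (1.77156 − 1)/3 = 0.25719; i = arccos(0.50714) = 59.527°.
sin r = sin 59.527°/1.331 = 0.64753; r = 40.356°.
D_min = 2·59.527° − 4·40.356° + 180° = 137.630°.
Rainbow angle = 180° − D_min = 42.370°.

42.4°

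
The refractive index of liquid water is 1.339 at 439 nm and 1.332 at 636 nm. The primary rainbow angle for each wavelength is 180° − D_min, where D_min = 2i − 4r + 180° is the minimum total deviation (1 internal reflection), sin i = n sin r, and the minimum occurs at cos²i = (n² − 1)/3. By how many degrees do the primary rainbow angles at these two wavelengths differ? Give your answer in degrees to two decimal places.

1.01°

At 439 nm (n = 1.339): cos²i = 0.26431 → i = 59.062°, r = 39.834°, D_min = 138.786°, rainbow angle = 41.214°.
At 636 nm (n = 1.332): cos²i = 0.25807 → i = 59.469°, r = 40.290°, D_min = 137.776°, rainbow angle = 42.224°.
Angular width = |41.214° − 42.224°| = 1.010°.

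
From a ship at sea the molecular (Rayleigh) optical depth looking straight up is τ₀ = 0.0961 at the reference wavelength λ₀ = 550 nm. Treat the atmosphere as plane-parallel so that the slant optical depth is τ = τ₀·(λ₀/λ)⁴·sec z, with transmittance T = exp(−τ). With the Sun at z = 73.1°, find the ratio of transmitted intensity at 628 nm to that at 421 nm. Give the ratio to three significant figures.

2.16

Airmass: sec 73.1° = 3.4399.
τ(628 nm) = 0.0961 × (550/628)⁴ × 3.4399 = 0.0961 × 0.5883 × 3.4399 = 0.1945.
τ(421 nm) = 0.0961 × (550/421)⁴ × 3.4399 = 0.0961 × 2.9129 × 3.4399 = 0.9629.
T(628)/T(421) = exp(τ_B − τ_A) = exp(0.7685) = 2.1564.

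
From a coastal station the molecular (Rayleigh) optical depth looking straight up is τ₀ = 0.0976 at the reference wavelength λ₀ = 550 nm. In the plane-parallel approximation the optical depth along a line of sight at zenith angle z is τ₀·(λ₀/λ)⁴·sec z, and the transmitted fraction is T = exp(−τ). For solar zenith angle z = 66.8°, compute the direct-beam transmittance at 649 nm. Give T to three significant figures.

0.880

sec 66.8° = 2.5384.
τ = 0.0976 × (550/649)⁴ × 2.5384 = 0.0976 × 0.5158 × 2.5384 = 0.1278.
T = exp(−0.1278) = 0.8800.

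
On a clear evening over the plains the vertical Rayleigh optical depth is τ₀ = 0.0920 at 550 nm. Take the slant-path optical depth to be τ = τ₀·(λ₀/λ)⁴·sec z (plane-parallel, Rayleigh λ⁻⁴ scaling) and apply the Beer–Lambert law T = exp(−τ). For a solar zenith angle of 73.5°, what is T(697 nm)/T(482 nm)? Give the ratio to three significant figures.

1.53

Airmass: sec 73.5° = 3.5209.
τ(697 nm) = 0.0920 × (550/697)⁴ × 3.5209 = 0.0920 × 0.3877 × 3.5209 = 0.1256.
τ(482 nm) = 0.0920 × (550/482)⁴ × 3.5209 = 0.0920 × 1.6954 × 3.5209 = 0.5492.
T(697)/T(482) = exp(τ_B − τ_A) = exp(0.4236) = 1.5274.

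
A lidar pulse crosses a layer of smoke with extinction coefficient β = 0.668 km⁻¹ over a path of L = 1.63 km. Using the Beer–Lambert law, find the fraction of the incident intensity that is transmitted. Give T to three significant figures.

0.337

τ = β·L = 0.668 × 1.63 = 1.0888.
T = exp(−1.0888) = 0.3366.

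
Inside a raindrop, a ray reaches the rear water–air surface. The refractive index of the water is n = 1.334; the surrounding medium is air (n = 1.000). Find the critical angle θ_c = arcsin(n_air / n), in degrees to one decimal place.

sin θ_c = n_air / n = 1.000 / 1.334 = 0.7496.
θ_c = arcsin(0.7496) = 48.56°.

48.6°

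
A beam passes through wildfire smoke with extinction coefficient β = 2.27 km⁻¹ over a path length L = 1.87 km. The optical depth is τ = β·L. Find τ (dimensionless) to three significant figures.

τ = β·L = 2.27 × 1.87 = 4.2449.

4.24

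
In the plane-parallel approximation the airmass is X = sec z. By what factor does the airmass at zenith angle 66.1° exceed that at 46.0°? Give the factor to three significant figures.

X(66.1°)/X(46.0°) = sec 66.1° / sec 46.0° = cos 46.0° / cos 66.1° = 0.6947/0.4051 = 1.7146.

1.71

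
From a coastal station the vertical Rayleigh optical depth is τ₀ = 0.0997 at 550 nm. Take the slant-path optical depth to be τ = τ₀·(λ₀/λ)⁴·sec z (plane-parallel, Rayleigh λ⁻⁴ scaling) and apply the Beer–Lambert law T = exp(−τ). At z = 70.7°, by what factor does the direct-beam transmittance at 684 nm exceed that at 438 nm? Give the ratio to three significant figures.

Airmass: sec 70.7° = 3.0256.
τ(684 nm) = 0.0997 × (550/684)⁴ × 3.0256 = 0.0997 × 0.4180 × 3.0256 = 0.1261.
τ(438 nm) = 0.0997 × (550/438)⁴ × 3.0256 = 0.0997 × 2.4863 × 3.0256 = 0.7500.
T(684)/T(438) = exp(τ_B − τ_A) = exp(0.6239) = 1.8662.

1.87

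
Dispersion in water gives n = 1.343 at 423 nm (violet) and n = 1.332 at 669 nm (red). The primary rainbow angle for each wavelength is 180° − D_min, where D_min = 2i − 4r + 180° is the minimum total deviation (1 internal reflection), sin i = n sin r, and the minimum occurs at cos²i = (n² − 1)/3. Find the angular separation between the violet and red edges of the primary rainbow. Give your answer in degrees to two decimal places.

1.58°

At 423 nm (n = 1.343): cos²i = 0.26788 → i = 58.830°, r = 39.577°, D_min = 139.354°, rainbow angle = 40.646°.
At 669 nm (n = 1.332): cos²i = 0.25807 → i = 59.469°, r = 40.290°, D_min = 137.776°, rainbow angle = 42.224°.
Angular width = |40.646° − 42.224°| = 1.578°.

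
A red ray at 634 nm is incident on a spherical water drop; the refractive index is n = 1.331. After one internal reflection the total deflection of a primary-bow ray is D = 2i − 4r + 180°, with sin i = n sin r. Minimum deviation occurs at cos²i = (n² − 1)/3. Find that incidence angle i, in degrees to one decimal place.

59.5°

cos²i = (1.331² − 1)/3 = (1.77156 − 1)/3 = 0.25719.
cos i = 0.50714, so i = 59.527°.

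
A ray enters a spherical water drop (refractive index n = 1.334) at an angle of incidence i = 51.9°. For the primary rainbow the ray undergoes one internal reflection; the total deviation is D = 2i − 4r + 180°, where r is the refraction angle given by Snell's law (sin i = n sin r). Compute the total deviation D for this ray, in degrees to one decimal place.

139.2°

sin r = sin 51.9° / 1.334 = 0.7869/1.334 = 0.5899; r = 36.15°.
D = 2·51.9° − 4·36.15° + 180° = 103.80° − 144.60° + 180° = 139.20°.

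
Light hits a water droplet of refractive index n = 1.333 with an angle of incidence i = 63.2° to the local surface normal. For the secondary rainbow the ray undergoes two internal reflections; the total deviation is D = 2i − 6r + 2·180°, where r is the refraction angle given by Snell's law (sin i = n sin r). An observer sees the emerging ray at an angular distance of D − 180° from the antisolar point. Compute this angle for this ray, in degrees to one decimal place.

sin r = sin 63.2° / 1.333 = 0.8926/1.333 = 0.6696; r = 42.04°.
D = 2·63.2° − 6·42.04° + 2·180° = 126.40° − 252.22° + 360° = 234.18°.
Angle from antisolar point = D − 180° = 54.18°.

54.2°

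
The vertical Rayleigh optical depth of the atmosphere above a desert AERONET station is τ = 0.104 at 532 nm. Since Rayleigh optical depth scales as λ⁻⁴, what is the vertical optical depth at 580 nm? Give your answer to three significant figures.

0.0736

τ(580 nm) = τ(532 nm) × (532/580)⁴ = 0.104 × (0.9172)⁴ = 0.104 × 0.7078 = 0.0736.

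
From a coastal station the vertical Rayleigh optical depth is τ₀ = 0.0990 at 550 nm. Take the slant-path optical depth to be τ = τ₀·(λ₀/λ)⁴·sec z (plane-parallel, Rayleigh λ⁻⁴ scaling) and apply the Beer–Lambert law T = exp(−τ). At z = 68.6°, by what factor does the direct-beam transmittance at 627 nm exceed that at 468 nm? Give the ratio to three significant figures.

Airmass: sec 68.6° = 2.7407.
τ(627 nm) = 0.0990 × (550/627)⁴ × 2.7407 = 0.0990 × 0.5921 × 2.7407 = 0.1606.
τ(468 nm) = 0.0990 × (550/468)⁴ × 2.7407 = 0.0990 × 1.9075 × 2.7407 = 0.5176.
T(627)/T(468) = exp(τ_B − τ_A) = exp(0.3569) = 1.4289.

1.43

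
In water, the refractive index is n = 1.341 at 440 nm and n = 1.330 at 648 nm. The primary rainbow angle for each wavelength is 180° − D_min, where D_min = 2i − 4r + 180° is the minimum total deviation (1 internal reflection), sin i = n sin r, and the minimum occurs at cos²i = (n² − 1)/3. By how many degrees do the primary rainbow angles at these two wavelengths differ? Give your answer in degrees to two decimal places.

At 440 nm (n = 1.341): cos²i = 0.26609 → i = 58.946°, r = 39.705°, D_min = 139.071°, rainbow angle = 40.929°.
At 648 nm (n = 1.330): cos²i = 0.25630 → i = 59.585°, r = 40.422°, D_min = 137.484°, rainbow angle = 42.516°.
Angular width = |40.929° − 42.516°| = 1.588°.

1.59°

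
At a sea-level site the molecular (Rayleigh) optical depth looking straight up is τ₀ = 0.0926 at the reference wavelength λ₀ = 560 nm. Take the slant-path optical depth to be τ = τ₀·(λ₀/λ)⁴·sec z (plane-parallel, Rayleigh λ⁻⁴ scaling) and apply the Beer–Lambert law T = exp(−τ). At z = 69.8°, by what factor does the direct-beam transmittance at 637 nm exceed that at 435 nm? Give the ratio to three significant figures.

1.78

Airmass: sec 69.8° = 2.8960.
τ(637 nm) = 0.0926 × (560/637)⁴ × 2.8960 = 0.0926 × 0.5973 × 2.8960 = 0.1602.
τ(435 nm) = 0.0926 × (560/435)⁴ × 2.8960 = 0.0926 × 2.7466 × 2.8960 = 0.7366.
T(637)/T(435) = exp(τ_B − τ_A) = exp(0.5764) = 1.7796.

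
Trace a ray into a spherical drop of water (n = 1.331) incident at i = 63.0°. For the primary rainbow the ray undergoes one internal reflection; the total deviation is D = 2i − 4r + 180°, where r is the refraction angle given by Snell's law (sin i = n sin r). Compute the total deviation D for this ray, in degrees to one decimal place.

137.9°

sin r = sin 63.0° / 1.331 = 0.8910/1.331 = 0.6694; r = 42.02°.
D = 2·63.0° − 4·42.02° + 180° = 126.00° − 168.09° + 180° = 137.91°.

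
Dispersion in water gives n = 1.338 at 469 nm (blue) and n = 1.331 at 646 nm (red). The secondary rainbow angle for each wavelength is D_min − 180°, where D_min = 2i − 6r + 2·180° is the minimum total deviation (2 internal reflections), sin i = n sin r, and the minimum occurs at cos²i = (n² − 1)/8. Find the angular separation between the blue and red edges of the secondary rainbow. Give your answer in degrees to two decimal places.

1.83°

At 469 nm (n = 1.338): cos²i = 0.09878 → i = 71.682°, r = 45.195°, D_min = 232.193°, rainbow angle = 52.193°.
At 646 nm (n = 1.331): cos²i = 0.09645 → i = 71.907°, r = 45.575°, D_min = 230.365°, rainbow angle = 50.365°.
Angular width = |52.193° − 50.365°| = 1.828°.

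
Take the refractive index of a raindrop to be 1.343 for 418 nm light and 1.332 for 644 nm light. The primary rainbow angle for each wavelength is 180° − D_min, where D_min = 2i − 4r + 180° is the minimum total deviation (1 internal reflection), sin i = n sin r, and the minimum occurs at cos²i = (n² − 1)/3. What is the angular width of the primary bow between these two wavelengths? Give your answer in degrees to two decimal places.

1.58°

At 418 nm (n = 1.343): cos²i = 0.26788 → i = 58.830°, r = 39.577°, D_min = 139.354°, rainbow angle = 40.646°.
At 644 nm (n = 1.332): cos²i = 0.25807 → i = 59.469°, r = 40.290°, D_min = 137.776°, rainbow angle = 42.224°.
Angular width = |40.646° − 42.224°| = 1.578°.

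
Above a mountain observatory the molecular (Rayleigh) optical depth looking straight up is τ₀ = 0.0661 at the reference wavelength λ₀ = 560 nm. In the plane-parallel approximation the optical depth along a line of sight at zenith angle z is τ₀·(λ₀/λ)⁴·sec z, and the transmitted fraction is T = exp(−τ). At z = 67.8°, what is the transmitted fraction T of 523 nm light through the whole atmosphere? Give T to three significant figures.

0.795

sec 67.8° = 2.6466.
τ = 0.0661 × (560/523)⁴ × 2.6466 = 0.0661 × 1.3145 × 2.6466 = 0.2300.
T = exp(−0.2300) = 0.7946.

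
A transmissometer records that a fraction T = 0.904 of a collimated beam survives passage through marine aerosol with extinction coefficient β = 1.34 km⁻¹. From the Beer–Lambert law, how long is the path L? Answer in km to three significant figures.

Beer–Lambert: T = exp(−βL) ⇒ L = −ln(T)/β = −ln(0.904)/1.34 = 0.1009/1.34 = 0.07532 km.

0.0753 km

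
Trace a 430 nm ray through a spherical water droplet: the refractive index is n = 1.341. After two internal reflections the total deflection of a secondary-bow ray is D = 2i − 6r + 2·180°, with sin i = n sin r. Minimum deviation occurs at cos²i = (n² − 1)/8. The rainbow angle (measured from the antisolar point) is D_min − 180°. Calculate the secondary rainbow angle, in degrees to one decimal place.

cos²i = (1.79828 − 1)/8 = 0.09979; i = arccos(0.31589) = 71.586°.
sin r = sin 71.586°/1.341 = 0.70753; r = 45.034°.
D_min = 2·71.586° − 6·45.034° + 360° = 232.966°.
Rainbow angle = D_min − 180° = 52.966°.

53.0°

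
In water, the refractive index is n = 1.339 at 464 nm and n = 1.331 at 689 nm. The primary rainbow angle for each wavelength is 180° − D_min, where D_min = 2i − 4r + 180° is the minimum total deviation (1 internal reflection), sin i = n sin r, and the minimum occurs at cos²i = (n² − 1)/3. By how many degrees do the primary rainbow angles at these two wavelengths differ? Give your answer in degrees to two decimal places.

At 464 nm (n = 1.339): cos²i = 0.26431 → i = 59.062°, r = 39.834°, D_min = 138.786°, rainbow angle = 41.214°.
At 689 nm (n = 1.331): cos²i = 0.25719 → i = 59.527°, r = 40.356°, D_min = 137.630°, rainbow angle = 42.370°.
Angular width = |41.214° − 42.370°| = 1.156°.

1.16°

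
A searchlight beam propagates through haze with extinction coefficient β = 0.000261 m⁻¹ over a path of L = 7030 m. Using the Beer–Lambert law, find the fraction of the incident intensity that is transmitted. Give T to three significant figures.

0.160

τ = β·L = 0.000261 × 7030 = 1.8348.
T = exp(−1.8348) = 0.1596.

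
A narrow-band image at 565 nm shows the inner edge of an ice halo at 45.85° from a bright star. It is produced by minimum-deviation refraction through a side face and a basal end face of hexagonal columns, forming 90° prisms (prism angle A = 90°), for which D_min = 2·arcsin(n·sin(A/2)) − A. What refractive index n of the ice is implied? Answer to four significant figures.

1.311

Rearranging: n = sin((D_min + A)/2) / sin(A/2).
(D_min + A)/2 = (45.85° + 90°)/2 = 67.925°.
n = sin 67.925° / sin 45° = 0.9267 / 0.7071 = 1.3105.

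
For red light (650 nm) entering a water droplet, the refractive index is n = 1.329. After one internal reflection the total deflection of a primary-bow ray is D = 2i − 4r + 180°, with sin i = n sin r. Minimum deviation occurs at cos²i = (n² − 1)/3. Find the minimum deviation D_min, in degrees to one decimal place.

cos²i = (1.76624 − 1)/3 = 0.25541; i = arccos(0.50538) = 59.643°.
sin r = sin 59.643°/1.329 = 0.64928; r = 40.487°.
D_min = 2·59.643° − 4·40.487° + 180° = 137.337°.

137.3°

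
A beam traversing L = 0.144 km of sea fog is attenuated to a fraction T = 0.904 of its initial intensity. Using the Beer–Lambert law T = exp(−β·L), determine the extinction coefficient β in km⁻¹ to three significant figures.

Beer–Lambert: T = exp(−βL) ⇒ β = −ln(T)/L = −ln(0.904)/0.144 = 0.1009/0.144 = 0.7009 km⁻¹.

0.701 km⁻¹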